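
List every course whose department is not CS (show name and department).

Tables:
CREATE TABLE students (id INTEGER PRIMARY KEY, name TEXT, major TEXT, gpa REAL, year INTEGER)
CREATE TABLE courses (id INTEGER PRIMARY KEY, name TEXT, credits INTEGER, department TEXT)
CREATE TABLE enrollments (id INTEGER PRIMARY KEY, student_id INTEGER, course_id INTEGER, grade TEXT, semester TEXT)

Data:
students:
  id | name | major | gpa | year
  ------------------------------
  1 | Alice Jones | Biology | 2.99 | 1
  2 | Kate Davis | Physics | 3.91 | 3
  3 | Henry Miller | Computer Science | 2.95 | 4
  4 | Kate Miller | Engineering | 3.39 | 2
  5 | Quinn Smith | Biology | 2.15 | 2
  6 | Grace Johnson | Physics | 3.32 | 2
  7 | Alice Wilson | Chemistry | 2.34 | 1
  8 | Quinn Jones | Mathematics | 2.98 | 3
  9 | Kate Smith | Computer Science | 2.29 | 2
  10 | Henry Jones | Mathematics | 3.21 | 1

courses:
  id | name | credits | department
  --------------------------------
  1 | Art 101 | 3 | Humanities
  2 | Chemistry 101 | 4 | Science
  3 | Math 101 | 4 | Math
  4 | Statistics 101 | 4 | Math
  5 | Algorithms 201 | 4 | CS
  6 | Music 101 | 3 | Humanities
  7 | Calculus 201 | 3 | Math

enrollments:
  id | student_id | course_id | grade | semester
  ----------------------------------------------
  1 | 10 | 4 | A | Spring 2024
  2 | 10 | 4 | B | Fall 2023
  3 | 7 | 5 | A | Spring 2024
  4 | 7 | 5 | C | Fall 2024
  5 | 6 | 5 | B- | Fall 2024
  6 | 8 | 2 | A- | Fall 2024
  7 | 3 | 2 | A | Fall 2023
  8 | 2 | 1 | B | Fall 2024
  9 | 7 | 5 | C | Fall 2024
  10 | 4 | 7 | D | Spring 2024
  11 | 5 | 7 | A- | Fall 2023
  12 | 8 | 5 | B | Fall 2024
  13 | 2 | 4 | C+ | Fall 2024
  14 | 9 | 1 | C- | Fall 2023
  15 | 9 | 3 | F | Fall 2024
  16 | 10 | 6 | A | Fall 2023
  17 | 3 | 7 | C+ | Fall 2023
SELECT name, department FROM courses WHERE department <> 'CS'

Execution result:
name | department
Art 101 | Humanities
Chemistry 101 | Science
Math 101 | Math
Statistics 101 | Math
Music 101 | Humanities
Calculus 201 | Math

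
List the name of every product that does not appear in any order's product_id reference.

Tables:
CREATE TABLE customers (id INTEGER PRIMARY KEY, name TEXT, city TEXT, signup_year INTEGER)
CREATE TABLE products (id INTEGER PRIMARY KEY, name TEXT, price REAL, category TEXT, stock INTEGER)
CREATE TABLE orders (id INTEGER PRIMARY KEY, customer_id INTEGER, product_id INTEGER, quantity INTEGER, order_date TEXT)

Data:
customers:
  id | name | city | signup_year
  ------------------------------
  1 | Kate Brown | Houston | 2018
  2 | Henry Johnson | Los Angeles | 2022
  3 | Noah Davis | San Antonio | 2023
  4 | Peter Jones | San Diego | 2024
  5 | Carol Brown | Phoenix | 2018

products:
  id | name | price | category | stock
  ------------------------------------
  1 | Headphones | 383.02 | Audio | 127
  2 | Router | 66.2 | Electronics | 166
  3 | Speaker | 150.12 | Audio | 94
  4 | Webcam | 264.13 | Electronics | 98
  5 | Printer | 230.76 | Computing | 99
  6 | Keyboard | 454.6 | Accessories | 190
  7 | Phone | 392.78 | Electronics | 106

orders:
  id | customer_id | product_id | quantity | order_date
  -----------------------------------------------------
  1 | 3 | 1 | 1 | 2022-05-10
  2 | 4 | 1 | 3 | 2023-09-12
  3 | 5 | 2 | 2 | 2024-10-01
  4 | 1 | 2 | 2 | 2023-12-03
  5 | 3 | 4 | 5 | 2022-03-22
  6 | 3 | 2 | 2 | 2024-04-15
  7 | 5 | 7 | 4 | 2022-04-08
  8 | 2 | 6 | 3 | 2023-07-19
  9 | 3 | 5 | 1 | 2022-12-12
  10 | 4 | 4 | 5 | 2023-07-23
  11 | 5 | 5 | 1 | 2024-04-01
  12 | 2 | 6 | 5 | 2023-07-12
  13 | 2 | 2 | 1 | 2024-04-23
SELECT p.name FROM products p LEFT JOIN orders c ON c.product_id = p.id WHERE c.id IS NULL

Execution result:
Speaker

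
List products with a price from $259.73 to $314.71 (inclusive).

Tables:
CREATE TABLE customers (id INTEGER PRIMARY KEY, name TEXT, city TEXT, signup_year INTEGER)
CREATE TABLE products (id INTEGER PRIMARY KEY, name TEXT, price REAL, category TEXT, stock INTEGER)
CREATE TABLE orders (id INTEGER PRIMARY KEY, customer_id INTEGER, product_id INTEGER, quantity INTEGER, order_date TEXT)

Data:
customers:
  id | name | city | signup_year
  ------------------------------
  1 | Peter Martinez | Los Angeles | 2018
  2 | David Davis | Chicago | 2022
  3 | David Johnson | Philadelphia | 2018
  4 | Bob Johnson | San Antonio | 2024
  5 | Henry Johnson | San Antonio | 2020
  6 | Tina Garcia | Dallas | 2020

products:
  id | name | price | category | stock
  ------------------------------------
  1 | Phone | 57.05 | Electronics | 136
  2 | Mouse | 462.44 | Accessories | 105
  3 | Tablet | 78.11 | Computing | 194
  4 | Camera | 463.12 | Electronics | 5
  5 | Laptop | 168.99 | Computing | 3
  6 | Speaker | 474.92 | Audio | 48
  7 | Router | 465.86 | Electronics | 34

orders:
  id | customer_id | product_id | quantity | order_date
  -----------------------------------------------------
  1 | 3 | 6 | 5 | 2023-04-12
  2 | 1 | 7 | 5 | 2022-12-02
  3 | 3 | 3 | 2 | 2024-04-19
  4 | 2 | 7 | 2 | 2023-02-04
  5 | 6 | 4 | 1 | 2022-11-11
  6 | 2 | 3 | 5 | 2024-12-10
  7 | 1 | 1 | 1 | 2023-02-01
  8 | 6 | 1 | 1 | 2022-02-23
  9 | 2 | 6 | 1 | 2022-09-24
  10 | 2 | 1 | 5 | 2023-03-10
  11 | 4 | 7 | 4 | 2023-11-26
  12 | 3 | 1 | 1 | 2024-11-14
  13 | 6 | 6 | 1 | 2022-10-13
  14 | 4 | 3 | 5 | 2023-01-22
SELECT name, price FROM products WHERE price BETWEEN 259.73 AND 314.71

Execution result:
(no rows)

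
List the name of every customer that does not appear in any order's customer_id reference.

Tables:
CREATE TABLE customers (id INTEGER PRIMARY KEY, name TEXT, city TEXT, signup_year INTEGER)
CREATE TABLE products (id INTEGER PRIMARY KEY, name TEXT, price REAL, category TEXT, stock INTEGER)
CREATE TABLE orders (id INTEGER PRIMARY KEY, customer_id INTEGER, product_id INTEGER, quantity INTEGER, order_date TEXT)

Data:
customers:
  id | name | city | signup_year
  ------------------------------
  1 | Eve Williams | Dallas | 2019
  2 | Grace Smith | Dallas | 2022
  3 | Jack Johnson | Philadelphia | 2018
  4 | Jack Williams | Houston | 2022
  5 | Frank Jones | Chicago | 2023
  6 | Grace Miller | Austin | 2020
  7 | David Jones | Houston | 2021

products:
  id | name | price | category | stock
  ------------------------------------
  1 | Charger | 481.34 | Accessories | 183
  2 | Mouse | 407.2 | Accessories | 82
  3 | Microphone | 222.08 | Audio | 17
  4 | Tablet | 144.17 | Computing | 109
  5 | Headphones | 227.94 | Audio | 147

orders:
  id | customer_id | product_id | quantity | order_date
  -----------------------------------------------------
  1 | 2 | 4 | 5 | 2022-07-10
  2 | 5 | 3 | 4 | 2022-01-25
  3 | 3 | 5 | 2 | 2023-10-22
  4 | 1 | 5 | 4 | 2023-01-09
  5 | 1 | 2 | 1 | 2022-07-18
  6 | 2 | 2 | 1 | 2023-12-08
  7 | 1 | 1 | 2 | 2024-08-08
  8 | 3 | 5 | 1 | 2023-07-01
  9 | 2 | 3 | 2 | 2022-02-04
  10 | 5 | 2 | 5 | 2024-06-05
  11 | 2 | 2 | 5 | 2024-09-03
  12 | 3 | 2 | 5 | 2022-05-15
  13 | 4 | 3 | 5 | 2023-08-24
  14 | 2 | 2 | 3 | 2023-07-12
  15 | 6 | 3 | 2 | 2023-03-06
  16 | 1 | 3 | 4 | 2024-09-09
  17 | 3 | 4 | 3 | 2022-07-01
SELECT p.name FROM customers p LEFT JOIN orders c ON c.customer_id = p.id WHERE c.id IS NULL

Execution result:
David Jones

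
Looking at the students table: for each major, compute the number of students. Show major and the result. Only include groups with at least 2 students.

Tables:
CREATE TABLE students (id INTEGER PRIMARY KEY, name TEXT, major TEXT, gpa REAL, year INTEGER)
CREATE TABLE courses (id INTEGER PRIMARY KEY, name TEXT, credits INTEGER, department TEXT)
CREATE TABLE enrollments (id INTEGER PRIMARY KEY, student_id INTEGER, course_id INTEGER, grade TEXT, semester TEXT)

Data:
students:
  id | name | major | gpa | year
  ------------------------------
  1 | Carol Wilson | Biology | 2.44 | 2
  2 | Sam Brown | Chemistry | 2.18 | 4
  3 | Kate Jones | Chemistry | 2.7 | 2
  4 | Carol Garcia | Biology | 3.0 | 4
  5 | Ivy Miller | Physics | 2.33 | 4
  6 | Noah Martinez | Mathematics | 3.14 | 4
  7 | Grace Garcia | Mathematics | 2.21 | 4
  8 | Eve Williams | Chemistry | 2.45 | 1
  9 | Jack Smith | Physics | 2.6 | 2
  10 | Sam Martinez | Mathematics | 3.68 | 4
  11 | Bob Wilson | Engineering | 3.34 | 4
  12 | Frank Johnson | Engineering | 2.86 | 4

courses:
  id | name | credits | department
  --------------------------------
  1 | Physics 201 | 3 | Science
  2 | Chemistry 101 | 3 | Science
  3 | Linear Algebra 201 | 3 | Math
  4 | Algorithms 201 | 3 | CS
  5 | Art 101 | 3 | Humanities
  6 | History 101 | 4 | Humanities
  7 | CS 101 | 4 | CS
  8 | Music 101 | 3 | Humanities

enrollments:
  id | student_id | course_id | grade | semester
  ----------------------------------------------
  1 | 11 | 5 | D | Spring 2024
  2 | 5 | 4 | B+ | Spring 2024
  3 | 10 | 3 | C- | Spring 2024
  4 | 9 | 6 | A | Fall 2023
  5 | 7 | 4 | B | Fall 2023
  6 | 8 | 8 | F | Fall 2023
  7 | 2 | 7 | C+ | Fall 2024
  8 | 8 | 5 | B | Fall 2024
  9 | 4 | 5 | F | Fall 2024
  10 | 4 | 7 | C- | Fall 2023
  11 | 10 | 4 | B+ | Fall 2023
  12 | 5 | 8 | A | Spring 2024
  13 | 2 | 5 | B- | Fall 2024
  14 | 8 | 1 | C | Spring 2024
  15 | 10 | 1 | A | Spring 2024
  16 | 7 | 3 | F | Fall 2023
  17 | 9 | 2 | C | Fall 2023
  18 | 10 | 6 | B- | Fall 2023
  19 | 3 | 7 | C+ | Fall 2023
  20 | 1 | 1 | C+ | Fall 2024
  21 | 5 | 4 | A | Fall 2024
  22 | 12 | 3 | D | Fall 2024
SELECT major, COUNT(*) AS n FROM students GROUP BY major HAVING COUNT(*) >= 2

Execution result:
major | n
Biology | 2
Chemistry | 3
Engineering | 2
Mathematics | 3
Physics | 2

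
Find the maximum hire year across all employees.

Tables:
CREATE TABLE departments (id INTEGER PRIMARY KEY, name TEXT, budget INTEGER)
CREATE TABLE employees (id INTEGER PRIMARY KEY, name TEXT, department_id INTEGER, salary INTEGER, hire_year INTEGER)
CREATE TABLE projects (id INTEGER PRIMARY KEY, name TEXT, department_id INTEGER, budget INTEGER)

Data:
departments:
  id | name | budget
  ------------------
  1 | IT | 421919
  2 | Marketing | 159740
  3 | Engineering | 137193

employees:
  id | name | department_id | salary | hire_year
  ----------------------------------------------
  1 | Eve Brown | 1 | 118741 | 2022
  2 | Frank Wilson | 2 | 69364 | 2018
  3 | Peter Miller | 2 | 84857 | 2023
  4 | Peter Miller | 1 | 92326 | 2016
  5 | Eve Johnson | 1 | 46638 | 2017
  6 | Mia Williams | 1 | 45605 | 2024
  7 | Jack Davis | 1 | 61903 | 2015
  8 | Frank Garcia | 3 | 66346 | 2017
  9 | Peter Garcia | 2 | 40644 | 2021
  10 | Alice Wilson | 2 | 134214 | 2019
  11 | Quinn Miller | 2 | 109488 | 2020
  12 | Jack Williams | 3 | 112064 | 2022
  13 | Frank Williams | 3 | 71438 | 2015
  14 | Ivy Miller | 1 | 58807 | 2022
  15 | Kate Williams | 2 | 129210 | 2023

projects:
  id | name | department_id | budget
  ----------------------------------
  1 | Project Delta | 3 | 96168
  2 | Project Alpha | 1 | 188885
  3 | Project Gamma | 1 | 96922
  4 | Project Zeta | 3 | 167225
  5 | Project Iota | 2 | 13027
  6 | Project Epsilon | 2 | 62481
SELECT MAX(hire_year) FROM employees

Execution result:
2024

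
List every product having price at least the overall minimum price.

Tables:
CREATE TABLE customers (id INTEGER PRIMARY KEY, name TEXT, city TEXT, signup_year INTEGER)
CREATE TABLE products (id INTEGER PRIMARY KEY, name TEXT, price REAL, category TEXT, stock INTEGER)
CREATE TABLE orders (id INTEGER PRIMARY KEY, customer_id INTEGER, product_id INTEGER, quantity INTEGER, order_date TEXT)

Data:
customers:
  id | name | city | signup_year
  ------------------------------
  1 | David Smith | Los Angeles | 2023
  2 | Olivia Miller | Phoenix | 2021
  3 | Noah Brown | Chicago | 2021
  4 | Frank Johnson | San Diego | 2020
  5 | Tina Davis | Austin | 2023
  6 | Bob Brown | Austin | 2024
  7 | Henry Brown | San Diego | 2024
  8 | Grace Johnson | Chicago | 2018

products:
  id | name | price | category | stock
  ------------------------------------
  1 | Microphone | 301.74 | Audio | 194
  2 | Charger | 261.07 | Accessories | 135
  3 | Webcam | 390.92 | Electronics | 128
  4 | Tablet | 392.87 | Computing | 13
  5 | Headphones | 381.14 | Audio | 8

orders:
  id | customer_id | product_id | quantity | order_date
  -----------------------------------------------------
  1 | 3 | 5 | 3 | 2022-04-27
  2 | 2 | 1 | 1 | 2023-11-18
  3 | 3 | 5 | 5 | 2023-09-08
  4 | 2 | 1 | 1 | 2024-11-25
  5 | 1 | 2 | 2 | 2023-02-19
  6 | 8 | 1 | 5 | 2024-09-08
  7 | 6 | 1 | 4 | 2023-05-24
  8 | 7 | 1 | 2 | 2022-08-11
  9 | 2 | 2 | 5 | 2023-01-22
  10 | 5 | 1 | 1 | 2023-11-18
SELECT name, price FROM products WHERE price >= (SELECT MIN(price) FROM products)

Execution result:
name | price
Microphone | 301.74
Charger | 261.07
Webcam | 390.92
Tablet | 392.87
Headphones | 381.14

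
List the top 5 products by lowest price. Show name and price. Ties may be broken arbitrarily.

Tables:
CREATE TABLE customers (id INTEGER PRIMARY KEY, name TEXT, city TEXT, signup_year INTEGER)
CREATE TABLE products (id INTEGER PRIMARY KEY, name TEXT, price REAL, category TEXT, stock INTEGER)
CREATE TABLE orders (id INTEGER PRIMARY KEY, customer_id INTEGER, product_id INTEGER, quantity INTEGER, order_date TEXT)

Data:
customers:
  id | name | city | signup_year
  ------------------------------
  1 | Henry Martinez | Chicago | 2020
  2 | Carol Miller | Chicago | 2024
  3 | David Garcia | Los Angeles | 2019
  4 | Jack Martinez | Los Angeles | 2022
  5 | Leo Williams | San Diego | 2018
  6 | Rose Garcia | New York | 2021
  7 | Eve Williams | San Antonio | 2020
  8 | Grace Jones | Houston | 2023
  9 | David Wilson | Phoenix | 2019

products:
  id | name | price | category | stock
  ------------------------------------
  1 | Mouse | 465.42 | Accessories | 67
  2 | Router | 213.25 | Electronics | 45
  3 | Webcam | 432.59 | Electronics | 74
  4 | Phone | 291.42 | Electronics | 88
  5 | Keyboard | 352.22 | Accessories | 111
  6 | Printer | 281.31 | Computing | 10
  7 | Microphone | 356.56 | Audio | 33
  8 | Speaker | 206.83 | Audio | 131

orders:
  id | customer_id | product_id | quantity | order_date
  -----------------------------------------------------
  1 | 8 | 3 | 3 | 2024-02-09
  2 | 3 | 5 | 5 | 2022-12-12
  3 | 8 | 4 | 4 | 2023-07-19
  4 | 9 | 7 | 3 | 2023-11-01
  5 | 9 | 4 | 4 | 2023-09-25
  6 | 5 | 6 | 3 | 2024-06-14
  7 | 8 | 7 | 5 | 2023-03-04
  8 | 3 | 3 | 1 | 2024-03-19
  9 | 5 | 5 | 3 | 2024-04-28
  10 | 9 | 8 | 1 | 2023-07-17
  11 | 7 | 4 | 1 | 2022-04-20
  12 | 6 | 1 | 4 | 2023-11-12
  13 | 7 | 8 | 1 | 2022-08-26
SELECT name, price FROM products ORDER BY price ASC LIMIT 5

Execution result:
name | price
Speaker | 206.83
Router | 213.25
Printer | 281.31
Phone | 291.42
Keyboard | 352.22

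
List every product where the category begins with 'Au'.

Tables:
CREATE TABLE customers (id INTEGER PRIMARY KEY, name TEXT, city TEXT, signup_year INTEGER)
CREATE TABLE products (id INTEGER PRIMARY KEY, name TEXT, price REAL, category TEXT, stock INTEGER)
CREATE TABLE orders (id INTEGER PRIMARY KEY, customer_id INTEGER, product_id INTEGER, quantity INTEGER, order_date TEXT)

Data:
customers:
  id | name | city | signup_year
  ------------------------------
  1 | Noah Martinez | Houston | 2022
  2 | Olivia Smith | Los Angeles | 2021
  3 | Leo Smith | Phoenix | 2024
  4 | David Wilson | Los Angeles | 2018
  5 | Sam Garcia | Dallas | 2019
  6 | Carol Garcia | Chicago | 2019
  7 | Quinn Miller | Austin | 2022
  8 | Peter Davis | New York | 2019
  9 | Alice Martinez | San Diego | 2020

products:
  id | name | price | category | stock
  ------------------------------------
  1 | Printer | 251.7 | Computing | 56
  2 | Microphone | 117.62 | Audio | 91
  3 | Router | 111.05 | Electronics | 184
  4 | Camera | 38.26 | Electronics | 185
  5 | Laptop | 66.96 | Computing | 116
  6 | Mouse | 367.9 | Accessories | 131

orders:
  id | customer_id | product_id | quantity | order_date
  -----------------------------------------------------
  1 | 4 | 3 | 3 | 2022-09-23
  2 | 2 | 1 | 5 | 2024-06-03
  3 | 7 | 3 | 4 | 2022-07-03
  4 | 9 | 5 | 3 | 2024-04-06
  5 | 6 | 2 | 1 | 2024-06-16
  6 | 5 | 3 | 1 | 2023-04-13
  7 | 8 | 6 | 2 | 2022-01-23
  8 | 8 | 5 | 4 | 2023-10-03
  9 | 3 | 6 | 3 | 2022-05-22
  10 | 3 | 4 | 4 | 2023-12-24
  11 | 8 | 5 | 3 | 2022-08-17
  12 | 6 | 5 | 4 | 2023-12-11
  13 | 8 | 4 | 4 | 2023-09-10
SELECT name, category FROM products WHERE category LIKE 'Au%'

Execution result:
name | category
Microphone | Audio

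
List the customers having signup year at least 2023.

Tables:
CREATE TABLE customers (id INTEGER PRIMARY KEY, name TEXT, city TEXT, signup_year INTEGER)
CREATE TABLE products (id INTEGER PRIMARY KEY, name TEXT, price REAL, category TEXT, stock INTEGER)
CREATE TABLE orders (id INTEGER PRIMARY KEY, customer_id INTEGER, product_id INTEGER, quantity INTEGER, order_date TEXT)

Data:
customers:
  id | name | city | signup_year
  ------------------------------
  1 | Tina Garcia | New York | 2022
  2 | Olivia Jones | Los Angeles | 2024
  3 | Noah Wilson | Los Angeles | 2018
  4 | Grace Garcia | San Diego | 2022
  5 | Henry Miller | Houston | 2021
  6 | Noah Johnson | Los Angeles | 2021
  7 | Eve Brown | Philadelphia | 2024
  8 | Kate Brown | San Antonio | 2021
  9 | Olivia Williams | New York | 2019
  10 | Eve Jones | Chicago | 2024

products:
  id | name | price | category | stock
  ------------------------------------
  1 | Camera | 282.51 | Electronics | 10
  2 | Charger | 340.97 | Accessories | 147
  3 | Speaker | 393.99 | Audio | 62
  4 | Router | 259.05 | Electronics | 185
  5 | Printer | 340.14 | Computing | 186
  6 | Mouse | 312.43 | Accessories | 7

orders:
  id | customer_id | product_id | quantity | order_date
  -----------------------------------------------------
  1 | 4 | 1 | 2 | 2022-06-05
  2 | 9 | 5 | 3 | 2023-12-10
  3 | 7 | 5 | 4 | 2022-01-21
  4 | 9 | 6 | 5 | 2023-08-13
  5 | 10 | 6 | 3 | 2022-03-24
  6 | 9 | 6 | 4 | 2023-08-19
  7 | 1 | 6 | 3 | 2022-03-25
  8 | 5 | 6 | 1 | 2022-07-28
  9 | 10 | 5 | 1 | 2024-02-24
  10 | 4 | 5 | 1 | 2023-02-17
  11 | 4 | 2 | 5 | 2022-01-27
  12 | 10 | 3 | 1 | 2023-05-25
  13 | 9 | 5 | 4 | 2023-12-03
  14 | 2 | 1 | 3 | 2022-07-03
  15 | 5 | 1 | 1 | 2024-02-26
SELECT name, signup_year FROM customers WHERE signup_year >= 2023

Execution result:
name | signup_year
Olivia Jones | 2024
Eve Brown | 2024
Eve Jones | 2024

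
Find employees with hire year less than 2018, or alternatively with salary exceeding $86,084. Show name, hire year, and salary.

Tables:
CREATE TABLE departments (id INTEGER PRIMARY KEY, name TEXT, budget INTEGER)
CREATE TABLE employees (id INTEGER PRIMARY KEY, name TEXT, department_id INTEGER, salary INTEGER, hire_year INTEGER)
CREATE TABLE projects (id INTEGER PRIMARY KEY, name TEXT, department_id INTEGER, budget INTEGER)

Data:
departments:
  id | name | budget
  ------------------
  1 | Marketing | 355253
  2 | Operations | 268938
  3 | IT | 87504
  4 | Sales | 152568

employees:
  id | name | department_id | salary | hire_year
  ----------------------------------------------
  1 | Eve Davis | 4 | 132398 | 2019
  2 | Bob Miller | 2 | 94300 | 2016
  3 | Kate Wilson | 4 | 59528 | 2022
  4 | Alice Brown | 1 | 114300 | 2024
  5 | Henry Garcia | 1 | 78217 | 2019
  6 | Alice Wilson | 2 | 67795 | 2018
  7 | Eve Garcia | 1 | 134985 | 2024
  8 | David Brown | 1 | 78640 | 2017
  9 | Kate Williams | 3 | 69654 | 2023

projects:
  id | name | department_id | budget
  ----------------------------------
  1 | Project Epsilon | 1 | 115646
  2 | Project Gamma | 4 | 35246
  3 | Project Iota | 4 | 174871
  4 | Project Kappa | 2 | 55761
SELECT name, hire_year, salary FROM employees WHERE hire_year < 2018 OR salary > 86084

Execution result:
name | hire_year | salary
Eve Davis | 2019 | 132398
Bob Miller | 2016 | 94300
Alice Brown | 2024 | 114300
Eve Garcia | 2024 | 134985
David Brown | 2017 | 78640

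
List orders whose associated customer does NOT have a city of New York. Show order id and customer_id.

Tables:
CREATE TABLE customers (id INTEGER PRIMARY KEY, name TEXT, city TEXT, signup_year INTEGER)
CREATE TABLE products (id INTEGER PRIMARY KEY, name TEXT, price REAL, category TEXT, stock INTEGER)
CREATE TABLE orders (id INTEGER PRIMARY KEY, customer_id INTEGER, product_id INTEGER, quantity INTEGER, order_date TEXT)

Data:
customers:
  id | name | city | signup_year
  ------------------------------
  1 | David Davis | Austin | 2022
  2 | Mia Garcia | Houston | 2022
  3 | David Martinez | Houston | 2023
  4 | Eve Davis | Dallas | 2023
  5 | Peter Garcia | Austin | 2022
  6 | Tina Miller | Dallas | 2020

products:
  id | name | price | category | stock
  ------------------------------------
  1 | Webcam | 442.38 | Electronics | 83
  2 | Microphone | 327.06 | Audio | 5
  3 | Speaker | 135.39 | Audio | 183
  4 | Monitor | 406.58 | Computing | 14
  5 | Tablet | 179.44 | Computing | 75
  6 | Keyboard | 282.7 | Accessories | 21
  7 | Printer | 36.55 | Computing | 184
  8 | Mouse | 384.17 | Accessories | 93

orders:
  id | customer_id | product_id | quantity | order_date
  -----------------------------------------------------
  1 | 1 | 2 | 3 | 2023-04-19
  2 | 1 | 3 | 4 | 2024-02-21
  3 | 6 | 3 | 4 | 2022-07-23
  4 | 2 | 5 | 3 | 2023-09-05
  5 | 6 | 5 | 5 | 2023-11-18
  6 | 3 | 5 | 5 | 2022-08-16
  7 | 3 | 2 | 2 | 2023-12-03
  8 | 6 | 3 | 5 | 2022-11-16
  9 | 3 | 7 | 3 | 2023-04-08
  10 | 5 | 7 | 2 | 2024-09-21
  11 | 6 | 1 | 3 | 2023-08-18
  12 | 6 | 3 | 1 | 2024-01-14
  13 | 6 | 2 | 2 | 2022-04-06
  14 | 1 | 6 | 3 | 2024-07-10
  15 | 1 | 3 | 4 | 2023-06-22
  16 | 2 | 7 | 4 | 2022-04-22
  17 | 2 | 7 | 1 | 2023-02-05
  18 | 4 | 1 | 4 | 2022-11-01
SELECT id, customer_id FROM orders WHERE customer_id NOT IN (SELECT id FROM customers WHERE city = 'New York')

Execution result:
id | customer_id
1 | 1
2 | 1
3 | 6
4 | 2
5 | 6
6 | 3
7 | 3
8 | 6
9 | 3
10 | 5
11 | 6
12 | 6
13 | 6
14 | 1
15 | 1
16 | 2
17 | 2
18 | 4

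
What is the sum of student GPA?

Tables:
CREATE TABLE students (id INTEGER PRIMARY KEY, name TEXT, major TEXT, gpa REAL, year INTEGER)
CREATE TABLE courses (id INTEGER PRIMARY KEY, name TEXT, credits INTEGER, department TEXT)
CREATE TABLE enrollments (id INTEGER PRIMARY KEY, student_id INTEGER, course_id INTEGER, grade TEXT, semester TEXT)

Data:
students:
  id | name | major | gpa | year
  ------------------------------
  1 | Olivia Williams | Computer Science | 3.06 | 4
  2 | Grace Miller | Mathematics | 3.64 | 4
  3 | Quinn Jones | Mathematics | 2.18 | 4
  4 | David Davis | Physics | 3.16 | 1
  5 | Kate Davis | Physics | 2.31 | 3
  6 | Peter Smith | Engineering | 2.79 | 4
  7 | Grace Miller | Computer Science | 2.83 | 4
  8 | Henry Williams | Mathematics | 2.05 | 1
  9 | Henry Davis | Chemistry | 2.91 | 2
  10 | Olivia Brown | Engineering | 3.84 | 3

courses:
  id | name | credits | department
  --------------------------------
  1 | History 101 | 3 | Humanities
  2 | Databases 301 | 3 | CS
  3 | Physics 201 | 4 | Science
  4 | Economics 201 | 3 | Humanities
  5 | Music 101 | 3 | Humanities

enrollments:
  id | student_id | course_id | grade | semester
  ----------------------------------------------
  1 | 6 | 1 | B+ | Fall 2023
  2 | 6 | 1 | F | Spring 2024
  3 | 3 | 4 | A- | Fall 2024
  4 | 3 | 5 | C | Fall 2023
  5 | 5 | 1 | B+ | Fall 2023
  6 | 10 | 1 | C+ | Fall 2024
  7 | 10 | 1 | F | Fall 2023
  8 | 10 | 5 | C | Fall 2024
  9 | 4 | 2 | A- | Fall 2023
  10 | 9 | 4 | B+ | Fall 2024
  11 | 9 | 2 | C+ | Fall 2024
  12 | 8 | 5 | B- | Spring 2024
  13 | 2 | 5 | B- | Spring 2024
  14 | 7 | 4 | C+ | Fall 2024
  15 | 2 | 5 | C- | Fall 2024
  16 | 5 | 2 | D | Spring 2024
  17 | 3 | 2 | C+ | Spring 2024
SELECT SUM(gpa) FROM students

Execution result:
28.77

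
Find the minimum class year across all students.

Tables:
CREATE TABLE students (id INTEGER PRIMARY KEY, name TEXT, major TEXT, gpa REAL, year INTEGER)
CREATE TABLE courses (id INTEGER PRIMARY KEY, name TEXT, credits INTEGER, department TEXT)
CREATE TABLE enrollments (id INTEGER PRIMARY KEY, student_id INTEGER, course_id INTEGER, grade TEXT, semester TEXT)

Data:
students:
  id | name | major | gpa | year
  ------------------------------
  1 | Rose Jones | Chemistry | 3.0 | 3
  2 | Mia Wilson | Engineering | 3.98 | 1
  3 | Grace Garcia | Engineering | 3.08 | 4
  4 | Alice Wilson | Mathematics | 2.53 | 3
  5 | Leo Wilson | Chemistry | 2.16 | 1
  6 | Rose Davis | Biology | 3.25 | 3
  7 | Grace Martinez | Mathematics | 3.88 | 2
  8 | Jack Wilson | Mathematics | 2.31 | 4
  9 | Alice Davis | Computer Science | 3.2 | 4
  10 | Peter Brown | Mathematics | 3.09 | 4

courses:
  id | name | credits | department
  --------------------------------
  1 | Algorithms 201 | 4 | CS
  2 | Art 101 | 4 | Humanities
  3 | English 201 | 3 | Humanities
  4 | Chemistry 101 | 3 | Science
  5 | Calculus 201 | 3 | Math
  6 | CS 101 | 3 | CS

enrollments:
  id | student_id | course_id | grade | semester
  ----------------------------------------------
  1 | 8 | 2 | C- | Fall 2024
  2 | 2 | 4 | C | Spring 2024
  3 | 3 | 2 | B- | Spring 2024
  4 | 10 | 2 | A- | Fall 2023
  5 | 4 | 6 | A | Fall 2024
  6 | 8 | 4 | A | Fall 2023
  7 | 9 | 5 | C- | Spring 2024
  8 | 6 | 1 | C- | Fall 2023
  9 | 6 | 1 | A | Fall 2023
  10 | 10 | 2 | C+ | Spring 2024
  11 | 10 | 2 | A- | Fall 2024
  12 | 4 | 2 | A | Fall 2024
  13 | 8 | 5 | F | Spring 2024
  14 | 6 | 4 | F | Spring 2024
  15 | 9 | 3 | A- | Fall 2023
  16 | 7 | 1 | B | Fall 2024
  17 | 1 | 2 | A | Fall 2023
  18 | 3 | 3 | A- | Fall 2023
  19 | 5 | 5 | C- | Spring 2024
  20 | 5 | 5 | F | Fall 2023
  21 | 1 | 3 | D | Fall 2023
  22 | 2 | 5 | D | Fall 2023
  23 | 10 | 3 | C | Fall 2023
SELECT MIN(year) FROM students

Execution result:
1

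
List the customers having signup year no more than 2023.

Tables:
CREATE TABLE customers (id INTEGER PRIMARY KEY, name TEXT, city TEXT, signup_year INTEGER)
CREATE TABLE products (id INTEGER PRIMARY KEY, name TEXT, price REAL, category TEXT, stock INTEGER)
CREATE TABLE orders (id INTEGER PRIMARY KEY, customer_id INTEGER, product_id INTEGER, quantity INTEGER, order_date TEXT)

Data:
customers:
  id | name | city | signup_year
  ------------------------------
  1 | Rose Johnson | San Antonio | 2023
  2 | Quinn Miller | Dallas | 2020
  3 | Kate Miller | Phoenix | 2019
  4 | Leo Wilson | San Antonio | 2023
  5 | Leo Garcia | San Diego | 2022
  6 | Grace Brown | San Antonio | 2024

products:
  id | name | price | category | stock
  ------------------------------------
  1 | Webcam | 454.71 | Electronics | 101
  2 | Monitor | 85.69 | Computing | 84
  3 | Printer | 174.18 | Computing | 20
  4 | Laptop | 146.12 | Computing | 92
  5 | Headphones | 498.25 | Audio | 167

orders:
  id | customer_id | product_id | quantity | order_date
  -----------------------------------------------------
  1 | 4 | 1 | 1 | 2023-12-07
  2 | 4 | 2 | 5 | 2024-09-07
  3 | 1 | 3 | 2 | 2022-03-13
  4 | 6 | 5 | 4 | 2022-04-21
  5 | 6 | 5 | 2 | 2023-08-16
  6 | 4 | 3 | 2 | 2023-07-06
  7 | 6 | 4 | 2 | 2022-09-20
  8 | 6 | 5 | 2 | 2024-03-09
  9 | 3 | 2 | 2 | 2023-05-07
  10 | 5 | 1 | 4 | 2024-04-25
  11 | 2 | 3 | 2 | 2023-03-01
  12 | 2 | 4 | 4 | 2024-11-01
SELECT name, signup_year FROM customers WHERE signup_year <= 2023

Execution result:
name | signup_year
Rose Johnson | 2023
Quinn Miller | 2020
Kate Miller | 2019
Leo Wilson | 2023
Leo Garcia | 2022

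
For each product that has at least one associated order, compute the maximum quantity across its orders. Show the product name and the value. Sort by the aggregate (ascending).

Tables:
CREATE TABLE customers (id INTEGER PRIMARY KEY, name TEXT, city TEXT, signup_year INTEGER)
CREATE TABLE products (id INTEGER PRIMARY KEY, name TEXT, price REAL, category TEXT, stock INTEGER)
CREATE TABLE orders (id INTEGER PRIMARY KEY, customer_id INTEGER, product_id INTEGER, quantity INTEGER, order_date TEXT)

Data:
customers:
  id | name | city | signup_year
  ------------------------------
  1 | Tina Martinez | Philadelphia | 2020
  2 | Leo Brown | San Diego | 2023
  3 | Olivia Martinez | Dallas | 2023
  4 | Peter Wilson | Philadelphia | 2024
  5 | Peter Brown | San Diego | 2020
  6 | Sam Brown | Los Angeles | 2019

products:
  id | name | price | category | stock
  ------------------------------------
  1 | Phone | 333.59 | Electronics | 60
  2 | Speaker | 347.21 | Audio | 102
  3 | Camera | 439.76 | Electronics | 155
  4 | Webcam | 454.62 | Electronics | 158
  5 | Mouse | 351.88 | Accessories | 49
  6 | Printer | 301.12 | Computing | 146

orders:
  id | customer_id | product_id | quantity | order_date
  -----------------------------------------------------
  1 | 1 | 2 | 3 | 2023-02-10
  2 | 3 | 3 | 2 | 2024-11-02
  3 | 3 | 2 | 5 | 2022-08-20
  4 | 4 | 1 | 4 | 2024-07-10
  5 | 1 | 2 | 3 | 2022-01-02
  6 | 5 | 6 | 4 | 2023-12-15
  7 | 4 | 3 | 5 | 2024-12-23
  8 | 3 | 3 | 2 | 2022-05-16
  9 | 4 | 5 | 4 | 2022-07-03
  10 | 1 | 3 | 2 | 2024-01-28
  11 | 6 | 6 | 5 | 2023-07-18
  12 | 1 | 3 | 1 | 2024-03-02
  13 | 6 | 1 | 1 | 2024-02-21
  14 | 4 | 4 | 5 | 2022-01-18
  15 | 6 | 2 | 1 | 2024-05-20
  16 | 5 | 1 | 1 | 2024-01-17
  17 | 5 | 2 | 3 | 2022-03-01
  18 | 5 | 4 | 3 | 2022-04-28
SELECT p.name, MAX(c.quantity) AS max_quantity FROM orders c JOIN products p ON c.product_id = p.id GROUP BY p.id, p.name ORDER BY max_quantity ASC

Execution result:
name | max_quantity
Phone | 4
Mouse | 4
Speaker | 5
Camera | 5
Webcam | 5
Printer | 5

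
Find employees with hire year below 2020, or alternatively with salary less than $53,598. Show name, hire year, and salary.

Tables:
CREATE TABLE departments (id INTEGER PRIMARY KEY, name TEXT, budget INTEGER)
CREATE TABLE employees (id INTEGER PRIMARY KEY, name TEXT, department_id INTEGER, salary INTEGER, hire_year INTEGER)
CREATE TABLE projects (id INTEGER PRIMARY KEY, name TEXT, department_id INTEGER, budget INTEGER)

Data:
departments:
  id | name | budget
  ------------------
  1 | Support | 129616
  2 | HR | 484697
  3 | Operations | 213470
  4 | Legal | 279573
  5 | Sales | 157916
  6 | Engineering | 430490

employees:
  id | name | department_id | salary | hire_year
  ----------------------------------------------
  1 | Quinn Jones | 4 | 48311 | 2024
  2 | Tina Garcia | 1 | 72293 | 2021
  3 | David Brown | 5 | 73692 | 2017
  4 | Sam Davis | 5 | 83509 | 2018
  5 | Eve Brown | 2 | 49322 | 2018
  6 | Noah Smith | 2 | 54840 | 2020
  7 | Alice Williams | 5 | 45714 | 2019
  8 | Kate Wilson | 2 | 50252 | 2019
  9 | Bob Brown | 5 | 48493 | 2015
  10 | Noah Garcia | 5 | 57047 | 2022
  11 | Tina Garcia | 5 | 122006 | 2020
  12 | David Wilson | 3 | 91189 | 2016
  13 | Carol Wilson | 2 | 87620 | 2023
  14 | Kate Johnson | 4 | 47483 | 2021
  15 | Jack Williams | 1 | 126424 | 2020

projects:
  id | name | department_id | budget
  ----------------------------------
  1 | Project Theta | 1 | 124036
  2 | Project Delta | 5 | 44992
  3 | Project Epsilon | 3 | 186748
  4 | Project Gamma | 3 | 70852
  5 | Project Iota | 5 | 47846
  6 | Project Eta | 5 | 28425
SELECT name, hire_year, salary FROM employees WHERE hire_year < 2020 OR salary < 53598

Execution result:
name | hire_year | salary
Quinn Jones | 2024 | 48311
David Brown | 2017 | 73692
Sam Davis | 2018 | 83509
Eve Brown | 2018 | 49322
Alice Williams | 2019 | 45714
Kate Wilson | 2019 | 50252
Bob Brown | 2015 | 48493
David Wilson | 2016 | 91189
Kate Johnson | 2021 | 47483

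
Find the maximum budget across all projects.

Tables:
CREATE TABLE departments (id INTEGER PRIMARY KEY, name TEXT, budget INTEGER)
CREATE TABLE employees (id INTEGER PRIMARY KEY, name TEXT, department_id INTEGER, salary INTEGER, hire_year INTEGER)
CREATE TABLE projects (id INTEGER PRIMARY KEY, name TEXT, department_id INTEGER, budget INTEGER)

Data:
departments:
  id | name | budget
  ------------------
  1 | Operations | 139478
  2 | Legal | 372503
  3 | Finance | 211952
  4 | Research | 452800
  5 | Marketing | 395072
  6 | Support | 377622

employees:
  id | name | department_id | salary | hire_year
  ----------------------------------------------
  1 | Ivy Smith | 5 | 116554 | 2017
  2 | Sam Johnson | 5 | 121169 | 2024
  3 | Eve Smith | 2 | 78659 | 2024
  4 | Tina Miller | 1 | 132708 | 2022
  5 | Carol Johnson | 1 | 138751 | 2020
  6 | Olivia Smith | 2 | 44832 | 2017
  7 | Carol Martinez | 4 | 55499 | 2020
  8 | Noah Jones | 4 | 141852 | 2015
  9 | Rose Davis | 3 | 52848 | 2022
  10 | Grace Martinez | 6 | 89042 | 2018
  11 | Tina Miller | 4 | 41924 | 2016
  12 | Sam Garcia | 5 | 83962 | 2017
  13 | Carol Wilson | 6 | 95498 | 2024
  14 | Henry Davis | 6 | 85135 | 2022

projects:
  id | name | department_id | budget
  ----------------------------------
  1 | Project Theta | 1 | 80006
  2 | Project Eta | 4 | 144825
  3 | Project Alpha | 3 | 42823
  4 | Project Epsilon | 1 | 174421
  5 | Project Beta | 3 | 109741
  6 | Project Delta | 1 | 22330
SELECT MAX(budget) FROM projects

Execution result:
174421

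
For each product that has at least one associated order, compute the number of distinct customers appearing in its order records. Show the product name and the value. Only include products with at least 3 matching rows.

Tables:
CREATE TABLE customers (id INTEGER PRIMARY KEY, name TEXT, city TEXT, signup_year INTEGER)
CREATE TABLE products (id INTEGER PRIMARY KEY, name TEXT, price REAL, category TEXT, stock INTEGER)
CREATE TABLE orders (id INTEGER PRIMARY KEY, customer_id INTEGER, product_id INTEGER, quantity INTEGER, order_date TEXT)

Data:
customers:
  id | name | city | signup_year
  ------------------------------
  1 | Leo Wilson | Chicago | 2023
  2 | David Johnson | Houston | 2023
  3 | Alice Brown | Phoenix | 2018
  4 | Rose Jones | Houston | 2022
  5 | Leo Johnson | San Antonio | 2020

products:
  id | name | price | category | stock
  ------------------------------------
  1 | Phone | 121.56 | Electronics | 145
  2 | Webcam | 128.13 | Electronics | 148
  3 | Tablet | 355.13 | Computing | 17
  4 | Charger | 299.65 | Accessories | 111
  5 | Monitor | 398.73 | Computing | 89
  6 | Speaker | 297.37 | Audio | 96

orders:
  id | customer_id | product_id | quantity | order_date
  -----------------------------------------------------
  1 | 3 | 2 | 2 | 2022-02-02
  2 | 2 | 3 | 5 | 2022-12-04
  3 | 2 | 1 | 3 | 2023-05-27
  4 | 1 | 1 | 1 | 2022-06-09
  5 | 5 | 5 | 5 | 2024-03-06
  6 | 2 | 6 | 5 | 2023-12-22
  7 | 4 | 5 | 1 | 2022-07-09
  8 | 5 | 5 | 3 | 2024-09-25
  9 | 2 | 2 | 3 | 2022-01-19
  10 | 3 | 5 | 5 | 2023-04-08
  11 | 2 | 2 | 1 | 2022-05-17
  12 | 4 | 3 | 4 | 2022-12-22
SELECT p.name, COUNT(DISTINCT c.customer_id) AS distinct_customer_count FROM orders c JOIN products p ON c.product_id = p.id GROUP BY p.id, p.name HAVING COUNT(*) >= 3

Execution result:
name | distinct_customer_count
Webcam | 2
Monitor | 3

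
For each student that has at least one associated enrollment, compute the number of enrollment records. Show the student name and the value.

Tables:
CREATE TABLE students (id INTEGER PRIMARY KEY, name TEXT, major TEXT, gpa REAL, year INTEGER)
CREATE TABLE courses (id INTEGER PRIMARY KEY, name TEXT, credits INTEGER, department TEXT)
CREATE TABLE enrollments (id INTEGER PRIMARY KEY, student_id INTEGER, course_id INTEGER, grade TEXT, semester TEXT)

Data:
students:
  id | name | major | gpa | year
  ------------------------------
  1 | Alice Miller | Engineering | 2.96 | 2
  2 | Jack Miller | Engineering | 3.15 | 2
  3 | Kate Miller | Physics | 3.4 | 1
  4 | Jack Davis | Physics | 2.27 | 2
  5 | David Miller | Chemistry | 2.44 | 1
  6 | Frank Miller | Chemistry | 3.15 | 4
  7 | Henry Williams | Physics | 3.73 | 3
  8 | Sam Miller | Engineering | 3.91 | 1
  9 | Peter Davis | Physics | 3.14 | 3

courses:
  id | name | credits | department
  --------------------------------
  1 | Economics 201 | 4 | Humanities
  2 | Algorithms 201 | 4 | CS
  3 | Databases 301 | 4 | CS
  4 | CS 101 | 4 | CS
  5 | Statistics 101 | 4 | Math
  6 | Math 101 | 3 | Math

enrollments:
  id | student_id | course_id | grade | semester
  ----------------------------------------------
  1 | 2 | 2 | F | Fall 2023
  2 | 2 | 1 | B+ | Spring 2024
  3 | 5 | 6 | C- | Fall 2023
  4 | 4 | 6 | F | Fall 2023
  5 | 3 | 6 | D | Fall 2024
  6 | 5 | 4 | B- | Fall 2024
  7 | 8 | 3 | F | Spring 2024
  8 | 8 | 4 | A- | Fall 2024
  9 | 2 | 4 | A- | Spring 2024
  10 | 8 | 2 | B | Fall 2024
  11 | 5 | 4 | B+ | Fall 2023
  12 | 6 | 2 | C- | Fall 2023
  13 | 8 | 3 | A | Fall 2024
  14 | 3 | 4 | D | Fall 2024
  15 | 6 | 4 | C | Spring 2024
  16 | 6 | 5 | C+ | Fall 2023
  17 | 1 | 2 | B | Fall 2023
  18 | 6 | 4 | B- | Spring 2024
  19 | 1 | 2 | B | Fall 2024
SELECT p.name, COUNT(*) AS n FROM enrollments c JOIN students p ON c.student_id = p.id GROUP BY p.id, p.name

Execution result:
name | n
Alice Miller | 2
Jack Miller | 3
Kate Miller | 2
Jack Davis | 1
David Miller | 3
Frank Miller | 4
Sam Miller | 4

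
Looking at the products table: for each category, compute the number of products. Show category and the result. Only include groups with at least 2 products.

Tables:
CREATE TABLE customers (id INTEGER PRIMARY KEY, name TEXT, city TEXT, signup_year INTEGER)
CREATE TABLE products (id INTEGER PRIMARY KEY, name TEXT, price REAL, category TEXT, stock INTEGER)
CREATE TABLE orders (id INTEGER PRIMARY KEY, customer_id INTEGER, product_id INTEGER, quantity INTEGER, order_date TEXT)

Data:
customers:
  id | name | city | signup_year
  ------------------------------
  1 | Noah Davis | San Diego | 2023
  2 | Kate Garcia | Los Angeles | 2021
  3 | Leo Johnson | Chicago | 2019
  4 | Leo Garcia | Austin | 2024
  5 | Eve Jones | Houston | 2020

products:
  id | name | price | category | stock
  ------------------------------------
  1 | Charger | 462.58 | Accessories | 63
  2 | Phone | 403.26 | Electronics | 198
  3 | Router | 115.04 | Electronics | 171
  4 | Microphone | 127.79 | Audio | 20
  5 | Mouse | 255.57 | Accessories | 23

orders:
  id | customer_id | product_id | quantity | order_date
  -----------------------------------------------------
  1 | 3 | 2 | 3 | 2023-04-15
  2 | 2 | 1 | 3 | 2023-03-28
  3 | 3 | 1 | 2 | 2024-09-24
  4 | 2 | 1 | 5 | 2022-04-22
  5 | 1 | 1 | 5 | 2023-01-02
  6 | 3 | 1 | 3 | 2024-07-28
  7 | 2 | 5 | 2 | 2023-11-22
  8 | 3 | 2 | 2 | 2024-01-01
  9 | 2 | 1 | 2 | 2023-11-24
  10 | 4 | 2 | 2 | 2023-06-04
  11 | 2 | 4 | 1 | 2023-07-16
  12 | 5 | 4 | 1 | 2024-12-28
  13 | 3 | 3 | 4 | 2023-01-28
SELECT category, COUNT(*) AS n FROM products GROUP BY category HAVING COUNT(*) >= 2

Execution result:
category | n
Accessories | 2
Electronics | 2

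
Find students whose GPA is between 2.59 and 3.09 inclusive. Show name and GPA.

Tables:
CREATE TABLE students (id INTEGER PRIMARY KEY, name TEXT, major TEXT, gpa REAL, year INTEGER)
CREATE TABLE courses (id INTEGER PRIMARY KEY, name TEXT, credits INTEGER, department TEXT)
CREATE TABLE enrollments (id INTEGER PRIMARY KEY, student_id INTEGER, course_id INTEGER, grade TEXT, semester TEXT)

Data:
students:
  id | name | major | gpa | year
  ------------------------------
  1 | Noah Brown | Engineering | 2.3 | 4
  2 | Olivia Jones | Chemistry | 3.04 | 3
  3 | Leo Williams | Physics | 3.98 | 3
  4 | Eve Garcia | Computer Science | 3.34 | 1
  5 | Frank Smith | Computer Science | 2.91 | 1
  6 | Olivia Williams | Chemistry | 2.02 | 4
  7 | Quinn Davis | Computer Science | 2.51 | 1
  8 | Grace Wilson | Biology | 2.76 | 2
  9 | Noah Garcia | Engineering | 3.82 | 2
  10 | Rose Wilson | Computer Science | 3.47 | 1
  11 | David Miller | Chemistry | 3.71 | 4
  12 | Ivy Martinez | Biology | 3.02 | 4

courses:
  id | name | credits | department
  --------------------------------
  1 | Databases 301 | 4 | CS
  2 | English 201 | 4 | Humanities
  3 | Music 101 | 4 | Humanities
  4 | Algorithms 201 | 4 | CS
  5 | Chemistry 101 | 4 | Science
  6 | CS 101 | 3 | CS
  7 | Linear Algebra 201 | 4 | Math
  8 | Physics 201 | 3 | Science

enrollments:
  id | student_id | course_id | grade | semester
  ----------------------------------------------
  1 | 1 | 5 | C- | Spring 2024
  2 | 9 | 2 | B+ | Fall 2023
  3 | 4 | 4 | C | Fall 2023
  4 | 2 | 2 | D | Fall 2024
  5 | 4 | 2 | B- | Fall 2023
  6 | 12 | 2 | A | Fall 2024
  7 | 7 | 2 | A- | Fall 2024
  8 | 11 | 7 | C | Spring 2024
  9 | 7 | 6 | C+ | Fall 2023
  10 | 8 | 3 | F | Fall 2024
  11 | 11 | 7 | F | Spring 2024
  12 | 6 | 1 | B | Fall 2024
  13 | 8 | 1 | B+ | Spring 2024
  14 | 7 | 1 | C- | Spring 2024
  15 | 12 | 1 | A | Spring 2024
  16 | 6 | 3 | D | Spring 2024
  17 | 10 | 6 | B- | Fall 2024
SELECT name, gpa FROM students WHERE gpa BETWEEN 2.59 AND 3.09

Execution result:
name | gpa
Olivia Jones | 3.04
Frank Smith | 2.91
Grace Wilson | 2.76
Ivy Martinez | 3.02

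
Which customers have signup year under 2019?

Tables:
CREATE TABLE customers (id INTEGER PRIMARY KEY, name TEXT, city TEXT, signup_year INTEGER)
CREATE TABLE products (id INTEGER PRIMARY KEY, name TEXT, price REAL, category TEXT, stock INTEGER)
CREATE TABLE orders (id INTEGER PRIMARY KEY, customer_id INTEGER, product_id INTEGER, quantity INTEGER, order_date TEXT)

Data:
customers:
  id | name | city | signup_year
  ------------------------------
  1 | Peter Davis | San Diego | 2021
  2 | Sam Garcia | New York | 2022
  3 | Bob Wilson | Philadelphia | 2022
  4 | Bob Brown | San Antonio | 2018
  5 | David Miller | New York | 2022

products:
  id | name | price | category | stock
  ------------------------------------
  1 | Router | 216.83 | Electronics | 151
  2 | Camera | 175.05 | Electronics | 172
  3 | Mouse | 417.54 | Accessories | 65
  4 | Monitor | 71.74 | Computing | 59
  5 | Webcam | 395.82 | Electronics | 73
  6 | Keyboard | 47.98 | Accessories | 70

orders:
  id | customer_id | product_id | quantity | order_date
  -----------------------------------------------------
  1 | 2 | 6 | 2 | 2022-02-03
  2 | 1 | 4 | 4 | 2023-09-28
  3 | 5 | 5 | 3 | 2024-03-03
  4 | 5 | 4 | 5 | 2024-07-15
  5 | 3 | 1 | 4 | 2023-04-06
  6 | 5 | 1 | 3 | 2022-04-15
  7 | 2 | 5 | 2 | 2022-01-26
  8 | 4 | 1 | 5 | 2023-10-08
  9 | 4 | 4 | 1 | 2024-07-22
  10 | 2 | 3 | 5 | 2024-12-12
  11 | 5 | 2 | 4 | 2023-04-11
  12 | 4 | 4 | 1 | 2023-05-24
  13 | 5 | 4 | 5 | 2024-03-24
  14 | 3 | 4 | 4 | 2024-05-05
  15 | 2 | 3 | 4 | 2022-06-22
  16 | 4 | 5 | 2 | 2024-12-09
SELECT name, signup_year FROM customers WHERE signup_year < 2019

Execution result:
name | signup_year
Bob Brown | 2018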